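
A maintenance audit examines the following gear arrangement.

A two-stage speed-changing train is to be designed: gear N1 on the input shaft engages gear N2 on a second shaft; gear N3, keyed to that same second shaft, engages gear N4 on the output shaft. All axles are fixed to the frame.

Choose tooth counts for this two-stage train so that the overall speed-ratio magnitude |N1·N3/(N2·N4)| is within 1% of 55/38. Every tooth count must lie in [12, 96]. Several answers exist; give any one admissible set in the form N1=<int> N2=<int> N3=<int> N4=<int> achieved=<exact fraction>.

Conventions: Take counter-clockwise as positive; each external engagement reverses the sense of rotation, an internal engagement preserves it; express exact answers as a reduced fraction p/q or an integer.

N1=15 N2=12 N3=22 N4=19 achieved=55/38

design class (target 55/38): fixed-axis compound train
target = 55/38 in lowest terms: an exact hit needs N1·N3 = k·55 and N2·N4 = k·38 for one integer k, every count in [12, 96]; additionally prefer no 1:1 stage (N1 ≠ N2, N3 ≠ N4)
k = 1…5: no 1:1-free in-range split of k·55 and k·38 into factor pairs; take k = 6
k = 6: N1·N3 = 330 = 15·22, N2·N4 = 228 = 12·19
achieved = 15·22/(12·19) = 55/38; |achieved − target| = 0 ≤ 11/760 ✓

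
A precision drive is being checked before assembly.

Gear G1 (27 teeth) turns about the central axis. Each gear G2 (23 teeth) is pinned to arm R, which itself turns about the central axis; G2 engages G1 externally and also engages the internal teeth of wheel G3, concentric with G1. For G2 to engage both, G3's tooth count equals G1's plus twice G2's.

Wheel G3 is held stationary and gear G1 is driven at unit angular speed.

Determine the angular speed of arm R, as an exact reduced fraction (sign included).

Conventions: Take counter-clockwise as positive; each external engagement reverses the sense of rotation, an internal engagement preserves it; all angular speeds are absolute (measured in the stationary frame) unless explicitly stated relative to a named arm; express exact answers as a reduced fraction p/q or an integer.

27/100

topology: planetary set — G1 27T / G2 23T / G3 73T, arm = carrier (Willis)
ring teeth: 27 + 2·23 = 73
27(ω_sun−ω_arm) = −73(ω_ring−ω_arm),  ω_ring = 0, ω_sun = 1
27(1−ω_arm) = −73(0−ω_arm)  ⇒  100·ω_arm = 27  ⇒  ω_arm = 27/100
exact speed ratio = 27/100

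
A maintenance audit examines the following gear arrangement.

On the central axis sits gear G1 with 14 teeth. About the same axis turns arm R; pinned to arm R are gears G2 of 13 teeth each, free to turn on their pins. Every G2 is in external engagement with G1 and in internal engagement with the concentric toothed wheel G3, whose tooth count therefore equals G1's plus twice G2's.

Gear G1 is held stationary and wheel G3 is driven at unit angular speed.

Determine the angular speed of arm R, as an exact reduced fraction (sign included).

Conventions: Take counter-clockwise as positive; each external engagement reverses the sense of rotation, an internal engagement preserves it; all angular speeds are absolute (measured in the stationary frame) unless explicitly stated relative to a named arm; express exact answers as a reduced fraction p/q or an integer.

class = planetary set [G3 = 14+2·13 = 40; Willis about the carrier]
ring teeth: 14 + 2·13 = 40
14(ω_sun−ω_arm) = −40(ω_ring−ω_arm),  ω_sun = 0, ω_ring = 1
14(0−ω_arm) = −40(1−ω_arm)  ⇒  54·ω_arm = 40  ⇒  ω_arm = 20/27
exact speed ratio = 20/27

20/27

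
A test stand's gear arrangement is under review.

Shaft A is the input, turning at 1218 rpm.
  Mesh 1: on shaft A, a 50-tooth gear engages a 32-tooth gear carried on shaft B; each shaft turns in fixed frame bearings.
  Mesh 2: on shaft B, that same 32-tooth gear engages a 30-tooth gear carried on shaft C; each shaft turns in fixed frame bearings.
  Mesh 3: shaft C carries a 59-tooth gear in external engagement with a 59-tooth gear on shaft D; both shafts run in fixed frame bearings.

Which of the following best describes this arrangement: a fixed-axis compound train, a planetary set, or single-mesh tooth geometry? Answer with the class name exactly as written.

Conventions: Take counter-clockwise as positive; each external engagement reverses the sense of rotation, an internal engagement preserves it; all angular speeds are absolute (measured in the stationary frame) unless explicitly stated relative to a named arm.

3-mesh fixed-axis compound train (all bearings frame-fixed)
classification: fixed-axis compound train

fixed-axis compound train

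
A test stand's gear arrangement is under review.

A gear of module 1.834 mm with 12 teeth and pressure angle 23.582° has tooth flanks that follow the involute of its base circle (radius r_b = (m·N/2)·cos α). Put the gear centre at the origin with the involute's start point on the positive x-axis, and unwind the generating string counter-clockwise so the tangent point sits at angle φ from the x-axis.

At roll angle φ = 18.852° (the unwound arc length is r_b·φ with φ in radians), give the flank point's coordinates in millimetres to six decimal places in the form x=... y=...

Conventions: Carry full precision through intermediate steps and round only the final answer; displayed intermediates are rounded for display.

x=10.616258 y=0.118455

topology: single-mesh involute geometry — m = 1.834, N = 12
pitch radius r_p = m·N/2 = 1.834·12/2 = 11.004000
base radius r_b = r_p·cos α = 11.004000·cos 23.582° = 10.085039
roll angle φ = 18.852° = 0.32902947 rad
x = r_b·(cos φ + φ·sin φ) = 10.616258
y = r_b·(sin φ − φ·cos φ) = 0.118455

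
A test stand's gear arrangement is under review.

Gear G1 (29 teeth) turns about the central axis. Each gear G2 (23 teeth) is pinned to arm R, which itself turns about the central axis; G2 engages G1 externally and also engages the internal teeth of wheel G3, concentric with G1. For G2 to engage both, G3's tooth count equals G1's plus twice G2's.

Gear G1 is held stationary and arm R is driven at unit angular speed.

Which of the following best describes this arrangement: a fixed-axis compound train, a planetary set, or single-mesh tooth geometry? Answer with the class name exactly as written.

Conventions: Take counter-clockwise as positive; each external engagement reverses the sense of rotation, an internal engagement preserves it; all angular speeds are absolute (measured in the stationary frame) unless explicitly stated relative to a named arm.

planetary set

recognized (axles ride arm R): planetary set, 29/23/75 teeth
classification: planetary set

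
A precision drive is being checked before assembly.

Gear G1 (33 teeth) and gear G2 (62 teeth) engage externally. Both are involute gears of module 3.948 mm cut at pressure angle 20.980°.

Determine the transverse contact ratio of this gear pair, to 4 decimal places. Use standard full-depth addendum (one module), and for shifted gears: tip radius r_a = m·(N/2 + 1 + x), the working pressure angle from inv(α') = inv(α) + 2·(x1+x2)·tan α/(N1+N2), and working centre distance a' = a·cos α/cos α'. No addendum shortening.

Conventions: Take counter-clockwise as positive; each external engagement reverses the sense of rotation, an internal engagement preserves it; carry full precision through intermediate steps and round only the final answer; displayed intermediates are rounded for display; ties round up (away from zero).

class = single-mesh tooth geometry [involute pair 33T × 62T, m = 3.948]
base radii: r_b1 = 60.823441, r_b2 = 114.274344
tip radii: r_a1 = 69.090000, r_a2 = 126.336000
no profile shift: α' = α, a' = a
action lengths: √(r_a1²−r_b1²) = 32.770979, √(r_a2²−r_b2²) = 53.871691
base pitch p_b = π·m·cos α = 11.580756
CR = (32.770979 + 53.871691 − 187.530000·sin 20.98000°)/11.580756 = 1.683745
contact ratio ≈ 1.6837

1.6837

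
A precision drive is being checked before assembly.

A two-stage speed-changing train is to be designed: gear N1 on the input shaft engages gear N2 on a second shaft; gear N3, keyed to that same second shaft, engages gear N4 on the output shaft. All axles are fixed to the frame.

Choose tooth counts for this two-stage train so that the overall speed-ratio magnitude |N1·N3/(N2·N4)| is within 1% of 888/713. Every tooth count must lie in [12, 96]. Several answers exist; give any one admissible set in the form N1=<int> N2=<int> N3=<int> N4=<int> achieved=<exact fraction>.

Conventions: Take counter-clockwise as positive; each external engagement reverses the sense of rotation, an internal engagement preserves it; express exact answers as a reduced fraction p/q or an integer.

N1=12 N2=23 N3=74 N4=31 achieved=888/713

class = fixed-axis compound train [2-stage, 888/713 wanted]
target = 888/713 in lowest terms: an exact hit needs N1·N3 = k·888 and N2·N4 = k·713 for one integer k, every count in [12, 96]; additionally prefer no 1:1 stage (N1 ≠ N2, N3 ≠ N4)
k = 1: N1·N3 = 888 = 12·74, N2·N4 = 713 = 23·31
achieved = 12·74/(23·31) = 888/713; |achieved − target| = 0 ≤ 222/17825 ✓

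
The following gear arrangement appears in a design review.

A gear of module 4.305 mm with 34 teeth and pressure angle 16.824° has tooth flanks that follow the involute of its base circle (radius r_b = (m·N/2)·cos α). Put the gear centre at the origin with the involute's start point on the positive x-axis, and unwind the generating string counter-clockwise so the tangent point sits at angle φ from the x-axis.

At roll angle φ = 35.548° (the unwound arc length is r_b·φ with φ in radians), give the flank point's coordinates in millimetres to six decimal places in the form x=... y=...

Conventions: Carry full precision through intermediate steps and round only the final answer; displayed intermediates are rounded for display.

recognized (one wheel, involute flank): single-mesh tooth geometry, m = 4.305, N = 34
pitch radius r_p = m·N/2 = 4.305·34/2 = 73.185000
base radius r_b = r_p·cos α = 73.185000·cos 16.824° = 70.052561
roll angle φ = 35.548° = 0.62042964 rad
x = r_b·(cos φ + φ·sin φ) = 82.265321
y = r_b·(sin φ − φ·cos φ) = 5.365003

x=82.265321 y=5.365003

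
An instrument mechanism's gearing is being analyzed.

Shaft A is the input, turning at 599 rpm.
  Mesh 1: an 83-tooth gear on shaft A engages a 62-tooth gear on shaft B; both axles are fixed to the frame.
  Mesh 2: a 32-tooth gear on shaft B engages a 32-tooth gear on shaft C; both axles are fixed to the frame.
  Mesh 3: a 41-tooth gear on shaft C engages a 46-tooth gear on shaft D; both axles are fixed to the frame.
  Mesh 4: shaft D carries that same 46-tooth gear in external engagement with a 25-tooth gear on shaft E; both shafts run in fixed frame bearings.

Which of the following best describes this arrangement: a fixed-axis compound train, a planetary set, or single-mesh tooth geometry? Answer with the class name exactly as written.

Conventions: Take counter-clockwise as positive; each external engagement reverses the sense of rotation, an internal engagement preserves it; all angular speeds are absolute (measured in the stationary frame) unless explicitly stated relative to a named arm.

recognized (5 fixed axles, 4 meshes): fixed-axis compound train
classification: fixed-axis compound train

fixed-axis compound train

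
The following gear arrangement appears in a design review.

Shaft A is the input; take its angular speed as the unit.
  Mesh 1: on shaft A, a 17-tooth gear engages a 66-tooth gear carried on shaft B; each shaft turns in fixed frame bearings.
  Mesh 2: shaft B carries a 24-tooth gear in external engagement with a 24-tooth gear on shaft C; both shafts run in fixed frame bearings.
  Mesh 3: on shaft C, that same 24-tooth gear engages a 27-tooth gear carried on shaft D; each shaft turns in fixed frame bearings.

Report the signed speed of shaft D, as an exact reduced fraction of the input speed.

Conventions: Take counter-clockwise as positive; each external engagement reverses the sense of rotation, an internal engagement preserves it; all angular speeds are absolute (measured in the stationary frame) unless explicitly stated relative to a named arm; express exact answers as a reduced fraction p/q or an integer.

3-mesh fixed-axis compound train (all bearings frame-fixed)
mesh 1 [17T→66T]: |ω|/ω_in = 1×17/66 = 17/66, sense flips to −
mesh 2 [24T→24T]: |ω|/ω_in = (17/66)×24/24 = 17/66, sense flips to +
mesh 3 [24T→27T]: |ω|/ω_in = (17/66)×24/27 = 68/297, sense flips to −
signed output speed (× input speed) = -68/297

-68/297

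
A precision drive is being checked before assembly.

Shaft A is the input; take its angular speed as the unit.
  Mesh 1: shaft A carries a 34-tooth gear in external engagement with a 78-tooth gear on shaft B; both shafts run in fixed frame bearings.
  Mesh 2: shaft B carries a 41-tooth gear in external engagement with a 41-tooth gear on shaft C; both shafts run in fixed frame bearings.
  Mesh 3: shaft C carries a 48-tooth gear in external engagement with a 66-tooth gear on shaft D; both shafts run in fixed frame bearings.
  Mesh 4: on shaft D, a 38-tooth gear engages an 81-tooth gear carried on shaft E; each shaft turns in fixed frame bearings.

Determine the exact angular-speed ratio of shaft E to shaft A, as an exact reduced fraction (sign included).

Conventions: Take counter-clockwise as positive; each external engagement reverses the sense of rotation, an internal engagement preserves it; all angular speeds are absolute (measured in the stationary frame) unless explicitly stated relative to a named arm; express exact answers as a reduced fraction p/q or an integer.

5168/34749

class = fixed-axis compound train [4 meshes; 4 ratios multiply, 4 sense flips]
mesh 1 [34T→78T]: running ratio 17/39, sense −
mesh 2 [41T→41T]: running ratio 17/39, sense +
mesh 3 [48T→66T]: running ratio 136/429, sense −
mesh 4 [38T→81T]: running ratio 5168/34749, sense +
ω_out/ω_in = 5168/34749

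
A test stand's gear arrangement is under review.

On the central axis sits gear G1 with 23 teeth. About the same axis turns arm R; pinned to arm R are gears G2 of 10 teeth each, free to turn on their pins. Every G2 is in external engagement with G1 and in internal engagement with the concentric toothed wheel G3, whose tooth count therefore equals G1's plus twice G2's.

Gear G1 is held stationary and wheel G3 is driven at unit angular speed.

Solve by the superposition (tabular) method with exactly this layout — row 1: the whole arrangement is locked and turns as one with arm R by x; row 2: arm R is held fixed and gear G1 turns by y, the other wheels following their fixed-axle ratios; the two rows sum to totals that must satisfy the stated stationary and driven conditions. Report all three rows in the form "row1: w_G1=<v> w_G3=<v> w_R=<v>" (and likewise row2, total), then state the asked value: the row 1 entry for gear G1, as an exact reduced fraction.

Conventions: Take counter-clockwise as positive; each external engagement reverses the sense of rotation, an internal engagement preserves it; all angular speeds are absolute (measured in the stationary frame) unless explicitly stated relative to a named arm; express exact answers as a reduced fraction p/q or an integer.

class = planetary set [G3 = 23+2·10 = 43; Willis about the carrier]
row 1 (train locked, turned with arm): all members turn x
row 2 (arm held, sun turns y): ω_ring = −(23/43)·y, ω_arm = 0
boundary: total ω_sun = x + y = 0 and total ω_ring = x − (23/43)·y = 1  ⇒  y = -43/66, x = 43/66
row 2 ring = −(23/43)·(-43/66) = 23/66
totals (row 1 + row 2): sun 43/66 + (-43/66) = 0, ring 43/66 + 23/66 = 1, arm 43/66 + 0 = 43/66
asked cell (row1, sun) = 43/66

row1: w_G1=43/66 w_G3=43/66 w_R=43/66
row2: w_G1=-43/66 w_G3=23/66 w_R=0
total: w_G1=0 w_G3=1 w_R=43/66
asked value: 43/66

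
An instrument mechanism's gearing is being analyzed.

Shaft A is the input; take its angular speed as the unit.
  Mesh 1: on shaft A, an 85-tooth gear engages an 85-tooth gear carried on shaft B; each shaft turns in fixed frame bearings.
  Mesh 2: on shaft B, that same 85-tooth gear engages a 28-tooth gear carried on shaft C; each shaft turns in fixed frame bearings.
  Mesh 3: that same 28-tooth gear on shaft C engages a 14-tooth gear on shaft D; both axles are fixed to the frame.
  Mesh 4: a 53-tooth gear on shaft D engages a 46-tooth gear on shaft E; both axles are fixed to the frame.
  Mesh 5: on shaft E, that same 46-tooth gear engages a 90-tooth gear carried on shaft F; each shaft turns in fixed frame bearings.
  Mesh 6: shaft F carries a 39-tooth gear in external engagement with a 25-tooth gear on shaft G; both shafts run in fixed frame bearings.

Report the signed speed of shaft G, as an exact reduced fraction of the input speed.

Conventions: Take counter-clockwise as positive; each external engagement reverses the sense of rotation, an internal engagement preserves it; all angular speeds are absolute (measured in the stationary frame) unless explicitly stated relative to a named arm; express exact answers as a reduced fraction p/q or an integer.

6-mesh fixed-axis compound train (all bearings frame-fixed)
mesh 1 [85T→85T]: |ω|/ω_in = 1×85/85 = 1, sense flips to −
mesh 2 [85T→28T]: |ω|/ω_in = 1×85/28 = 85/28, sense flips to +
mesh 3 [28T→14T]: |ω|/ω_in = (85/28)×28/14 = 85/14, sense flips to −
mesh 4 [53T→46T]: |ω|/ω_in = (85/14)×53/46 = 4505/644, sense flips to +
mesh 5 [46T→90T]: |ω|/ω_in = (4505/644)×46/90 = 901/252, sense flips to −
mesh 6 [39T→25T]: |ω|/ω_in = (901/252)×39/25 = 11713/2100, sense flips to +
signed output speed (× input speed) = 11713/2100

11713/2100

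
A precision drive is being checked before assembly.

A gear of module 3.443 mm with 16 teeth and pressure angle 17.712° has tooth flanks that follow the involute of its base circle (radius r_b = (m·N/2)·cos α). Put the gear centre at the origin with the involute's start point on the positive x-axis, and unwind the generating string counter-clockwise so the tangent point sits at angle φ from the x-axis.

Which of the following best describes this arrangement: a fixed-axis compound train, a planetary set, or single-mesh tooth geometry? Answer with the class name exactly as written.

recognized (one wheel, involute flank): single-mesh tooth geometry, m = 3.443, N = 16
classification: single-mesh tooth geometry

single-mesh tooth geometry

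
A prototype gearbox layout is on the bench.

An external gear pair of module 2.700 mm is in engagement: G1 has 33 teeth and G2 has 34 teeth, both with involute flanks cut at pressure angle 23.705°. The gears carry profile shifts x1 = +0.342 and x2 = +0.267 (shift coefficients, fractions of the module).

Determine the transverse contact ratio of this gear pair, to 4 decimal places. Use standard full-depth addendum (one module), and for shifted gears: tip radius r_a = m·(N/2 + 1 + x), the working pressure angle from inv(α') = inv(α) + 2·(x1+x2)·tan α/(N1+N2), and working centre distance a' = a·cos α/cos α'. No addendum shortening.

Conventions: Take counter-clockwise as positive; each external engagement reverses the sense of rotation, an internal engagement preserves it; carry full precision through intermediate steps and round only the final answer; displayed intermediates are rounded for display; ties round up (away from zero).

single-mesh involute tooth geometry (33T engaging 34T at module 2.700)
base radii: r_b1 = 40.791206, r_b2 = 42.027303
tip radii: r_a1 = 48.173400, r_a2 = 49.320900
inv(α') = inv(23.705°) + 2·(+0.342+0.267)·tan α/(33+34) = 0.03332506  ⇒  α' = 25.84920°
a' = a·cos α / cos α' = 90.4500·cos 23.705°/cos 25.84920° = 92.026220
action lengths: √(r_a1²−r_b1²) = 25.627212, √(r_a2²−r_b2²) = 25.811954
base pitch p_b = π·m·cos α = 7.766627
CR = (25.627212 + 25.811954 − 92.026220·sin 25.84920°)/7.766627 = 1.456921
contact ratio ≈ 1.4569

1.4569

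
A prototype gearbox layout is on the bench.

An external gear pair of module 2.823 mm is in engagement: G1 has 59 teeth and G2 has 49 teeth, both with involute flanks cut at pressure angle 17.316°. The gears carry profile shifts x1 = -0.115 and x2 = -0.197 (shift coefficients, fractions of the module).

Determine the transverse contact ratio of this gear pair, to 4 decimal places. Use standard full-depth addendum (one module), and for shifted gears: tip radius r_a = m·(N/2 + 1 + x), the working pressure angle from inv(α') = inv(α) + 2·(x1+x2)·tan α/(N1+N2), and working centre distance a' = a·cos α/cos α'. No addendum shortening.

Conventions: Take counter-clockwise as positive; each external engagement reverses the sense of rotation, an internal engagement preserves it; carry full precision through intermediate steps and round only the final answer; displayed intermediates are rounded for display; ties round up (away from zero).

single-mesh involute tooth geometry (59T engaging 49T at module 2.823)
base radii: r_b1 = 79.504128, r_b2 = 66.028852
tip radii: r_a1 = 85.776855, r_a2 = 71.430369
inv(α') = inv(17.316°) + 2·(-0.115-0.197)·tan α/(59+49) = 0.00774912  ⇒  α' = 16.17662°
a' = a·cos α / cos α' = 152.4420·cos 17.316°/cos 16.17662° = 151.532539
action lengths: √(r_a1²−r_b1²) = 32.198795, √(r_a2²−r_b2²) = 27.248638
base pitch p_b = π·m·cos α = 8.466766
CR = (32.198795 + 27.248638 − 151.532539·sin 16.17662°)/8.466766 = 2.035085
contact ratio ≈ 2.0351

2.0351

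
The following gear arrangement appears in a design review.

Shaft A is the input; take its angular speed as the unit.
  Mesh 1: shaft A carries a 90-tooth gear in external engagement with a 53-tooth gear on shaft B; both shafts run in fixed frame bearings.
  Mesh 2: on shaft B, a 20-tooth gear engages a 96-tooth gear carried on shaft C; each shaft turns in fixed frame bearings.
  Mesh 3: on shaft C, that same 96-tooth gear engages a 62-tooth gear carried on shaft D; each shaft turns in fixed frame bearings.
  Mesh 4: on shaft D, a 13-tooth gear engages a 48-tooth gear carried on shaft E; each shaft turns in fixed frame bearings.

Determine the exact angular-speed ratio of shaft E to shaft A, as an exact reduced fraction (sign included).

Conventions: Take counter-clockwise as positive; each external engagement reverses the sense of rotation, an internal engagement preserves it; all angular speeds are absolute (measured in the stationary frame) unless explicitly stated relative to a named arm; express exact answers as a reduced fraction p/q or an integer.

class = fixed-axis compound train [4 meshes; 4 ratios multiply, 4 sense flips]
mesh 1 [90T→53T]: running ratio 90/53, sense −
mesh 2 [20T→96T]: running ratio 75/212, sense +
mesh 3 [96T→62T]: running ratio 900/1643, sense −
mesh 4 [13T→48T]: running ratio 975/6572, sense +
ω_out/ω_in = 975/6572

975/6572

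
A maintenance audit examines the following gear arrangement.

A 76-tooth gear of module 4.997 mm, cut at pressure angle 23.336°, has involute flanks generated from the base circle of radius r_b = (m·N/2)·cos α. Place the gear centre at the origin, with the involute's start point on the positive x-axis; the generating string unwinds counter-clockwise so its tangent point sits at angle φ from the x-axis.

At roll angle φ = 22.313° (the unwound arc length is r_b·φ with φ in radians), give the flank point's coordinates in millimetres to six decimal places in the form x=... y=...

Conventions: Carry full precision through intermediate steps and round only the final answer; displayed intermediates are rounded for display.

x=187.076978 y=3.380750

topology: single-mesh involute geometry — m = 4.997, N = 76
pitch radius r_p = m·N/2 = 4.997·76/2 = 189.886000
base radius r_b = r_p·cos α = 189.886000·cos 23.336° = 174.352883
roll angle φ = 22.313° = 0.38943532 rad
x = r_b·(cos φ + φ·sin φ) = 187.076978
y = r_b·(sin φ − φ·cos φ) = 3.380750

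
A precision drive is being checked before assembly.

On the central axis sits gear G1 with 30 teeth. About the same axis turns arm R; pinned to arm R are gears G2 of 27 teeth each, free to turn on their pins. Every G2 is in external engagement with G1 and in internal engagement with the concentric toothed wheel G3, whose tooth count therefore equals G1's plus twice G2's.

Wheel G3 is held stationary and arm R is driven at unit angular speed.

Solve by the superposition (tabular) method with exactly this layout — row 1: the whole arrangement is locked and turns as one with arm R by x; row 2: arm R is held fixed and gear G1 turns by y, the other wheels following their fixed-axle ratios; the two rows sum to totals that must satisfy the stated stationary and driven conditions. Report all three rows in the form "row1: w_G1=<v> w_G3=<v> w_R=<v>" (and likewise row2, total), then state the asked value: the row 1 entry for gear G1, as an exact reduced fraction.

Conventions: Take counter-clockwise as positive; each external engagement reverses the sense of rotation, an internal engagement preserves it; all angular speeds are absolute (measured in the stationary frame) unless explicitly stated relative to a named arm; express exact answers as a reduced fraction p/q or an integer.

class = planetary set [G3 = 30+2·27 = 84; Willis about the carrier]
row 1: whole set turns with the arm by x
row 2 (arm held, sun turns y): ω_ring = −(30/84)·y, ω_arm = 0
boundary: total ω_ring = x − (30/84)·y = 0 and total ω_arm = x = 1  ⇒  y = 14/5, x = 1
row 2 ring = −(30/84)·14/5 = -1
totals (row 1 + row 2): sun 1 + 14/5 = 19/5, ring 1 + (-1) = 0, arm 1 + 0 = 1
asked cell (row1, sun) = 1

row1: w_G1=1 w_G3=1 w_R=1
row2: w_G1=14/5 w_G3=-1 w_R=0
total: w_G1=19/5 w_G3=0 w_R=1
asked value: 1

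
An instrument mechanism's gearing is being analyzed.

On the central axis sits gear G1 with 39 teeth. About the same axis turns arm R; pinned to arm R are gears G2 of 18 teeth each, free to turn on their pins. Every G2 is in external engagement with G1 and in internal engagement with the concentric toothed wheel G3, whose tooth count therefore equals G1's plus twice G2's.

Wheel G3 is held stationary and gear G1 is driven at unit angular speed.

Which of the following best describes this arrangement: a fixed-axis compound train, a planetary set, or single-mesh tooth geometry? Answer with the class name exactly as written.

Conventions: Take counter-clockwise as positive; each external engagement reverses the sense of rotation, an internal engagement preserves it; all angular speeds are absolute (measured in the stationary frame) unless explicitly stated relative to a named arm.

topology: planetary set — G1 39T / G2 18T / G3 75T, arm = carrier (Willis)
classification: planetary set

planetary set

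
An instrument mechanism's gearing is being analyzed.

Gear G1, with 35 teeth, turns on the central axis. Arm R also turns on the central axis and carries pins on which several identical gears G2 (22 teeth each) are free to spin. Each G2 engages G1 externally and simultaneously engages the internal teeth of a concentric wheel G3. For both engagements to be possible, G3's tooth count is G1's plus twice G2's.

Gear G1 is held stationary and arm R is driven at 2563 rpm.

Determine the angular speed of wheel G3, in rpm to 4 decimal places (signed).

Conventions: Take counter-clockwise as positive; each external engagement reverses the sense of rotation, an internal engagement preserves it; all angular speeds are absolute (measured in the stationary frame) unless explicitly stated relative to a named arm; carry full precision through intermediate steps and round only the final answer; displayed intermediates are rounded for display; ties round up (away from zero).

planetary set (35T centre, 22T on arm, 79T internal) — Willis relation
normalise by the input: solve with ω_arm = 1, then scale by 2563 rpm
ring teeth: 35 + 2·22 = 79
35(ω_sun−ω_arm) = −79(ω_ring−ω_arm),  ω_sun = 0, ω_arm = 1
ω_ring = 1 − (35/79)(0−1) = 114/79
scale: ω_ring = 114/79 × 2563 rpm = +3698.5063 rpm

+3698.5063 rpm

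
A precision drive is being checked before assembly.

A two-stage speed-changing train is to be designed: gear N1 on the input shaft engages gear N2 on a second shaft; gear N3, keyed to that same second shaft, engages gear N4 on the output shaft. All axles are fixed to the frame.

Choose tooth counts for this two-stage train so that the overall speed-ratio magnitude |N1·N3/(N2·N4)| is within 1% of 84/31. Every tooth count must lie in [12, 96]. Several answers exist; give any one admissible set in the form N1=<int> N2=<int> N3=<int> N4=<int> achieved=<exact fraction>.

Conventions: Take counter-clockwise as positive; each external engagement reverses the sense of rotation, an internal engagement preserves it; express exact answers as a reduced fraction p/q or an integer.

design class (target 84/31): fixed-axis compound train
target = 84/31 in lowest terms: an exact hit needs N1·N3 = k·84 and N2·N4 = k·31 for one integer k, every count in [12, 96]; additionally prefer no 1:1 stage (N1 ≠ N2, N3 ≠ N4)
k = 1…11: no 1:1-free in-range split of k·84 and k·31 into factor pairs; take k = 12
k = 12: N1·N3 = 1008 = 12·84, N2·N4 = 372 = 31·12
achieved = 12·84/(31·12) = 84/31; |achieved − target| = 0 ≤ 21/775 ✓

N1=12 N2=31 N3=84 N4=12 achieved=84/31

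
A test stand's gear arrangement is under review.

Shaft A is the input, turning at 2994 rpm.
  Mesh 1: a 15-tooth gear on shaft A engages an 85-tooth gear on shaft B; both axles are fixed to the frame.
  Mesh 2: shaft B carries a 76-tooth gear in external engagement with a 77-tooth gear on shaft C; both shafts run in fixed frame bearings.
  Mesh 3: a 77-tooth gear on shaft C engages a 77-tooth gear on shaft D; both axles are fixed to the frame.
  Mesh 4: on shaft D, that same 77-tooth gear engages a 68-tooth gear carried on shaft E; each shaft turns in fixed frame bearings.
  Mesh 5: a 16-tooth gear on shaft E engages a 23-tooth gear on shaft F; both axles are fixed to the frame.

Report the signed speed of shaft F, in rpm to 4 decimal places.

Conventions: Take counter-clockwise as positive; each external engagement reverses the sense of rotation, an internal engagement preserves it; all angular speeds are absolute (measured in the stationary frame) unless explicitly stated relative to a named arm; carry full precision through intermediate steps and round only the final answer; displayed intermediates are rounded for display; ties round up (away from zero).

-410.7910 rpm

5-mesh fixed-axis compound train (all bearings frame-fixed)
mesh 1 [15T→85T]: ω = 2994.0000×15/85 = 528.3529 rpm, sense flips to −
mesh 2 [76T→77T]: ω = 528.3529×76/77 = 521.4912 rpm, sense flips to +
mesh 3 [77T→77T]: ω = 521.4912×77/77 = 521.4912 rpm, sense flips to −
mesh 4 [77T→68T]: ω = 521.4912×77/68 = 590.5121 rpm, sense flips to +
mesh 5 [16T→23T]: ω = 590.5121×16/23 = 410.7910 rpm, sense flips to −
signed output speed = -410.7910 rpm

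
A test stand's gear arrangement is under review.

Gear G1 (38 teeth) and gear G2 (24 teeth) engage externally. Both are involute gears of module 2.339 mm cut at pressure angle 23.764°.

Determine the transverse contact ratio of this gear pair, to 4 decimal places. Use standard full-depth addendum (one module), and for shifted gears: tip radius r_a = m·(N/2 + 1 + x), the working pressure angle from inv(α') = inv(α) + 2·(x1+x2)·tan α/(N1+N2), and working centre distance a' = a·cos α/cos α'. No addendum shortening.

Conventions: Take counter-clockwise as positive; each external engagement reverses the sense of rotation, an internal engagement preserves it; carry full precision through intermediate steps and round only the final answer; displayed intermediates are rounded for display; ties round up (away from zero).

single-mesh involute tooth geometry (38T engaging 24T at module 2.339)
base radii: r_b1 = 40.672983, r_b2 = 25.688200
tip radii: r_a1 = 46.780000, r_a2 = 30.407000
no profile shift: α' = α, a' = a
action lengths: √(r_a1²−r_b1²) = 23.110103, √(r_a2²−r_b2²) = 16.269666
base pitch p_b = π·m·cos α = 6.725155
CR = (23.110103 + 16.269666 − 72.509000·sin 23.76400°)/6.725155 = 1.510864
contact ratio ≈ 1.5109

1.5109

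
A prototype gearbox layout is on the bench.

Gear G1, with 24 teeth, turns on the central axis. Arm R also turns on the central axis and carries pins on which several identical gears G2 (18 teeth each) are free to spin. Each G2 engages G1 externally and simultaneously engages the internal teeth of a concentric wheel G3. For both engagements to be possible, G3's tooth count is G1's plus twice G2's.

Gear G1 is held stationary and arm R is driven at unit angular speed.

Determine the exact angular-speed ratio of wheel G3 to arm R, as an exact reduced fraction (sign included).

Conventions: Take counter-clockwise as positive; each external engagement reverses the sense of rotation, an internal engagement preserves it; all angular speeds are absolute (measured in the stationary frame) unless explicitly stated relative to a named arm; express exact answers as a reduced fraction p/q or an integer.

7/5

topology: planetary set — G1 24T / G2 18T / G3 60T, arm = carrier (Willis)
ring teeth: 24 + 2·18 = 60
24(ω_sun−ω_arm) = −60(ω_ring−ω_arm),  ω_sun = 0, ω_arm = 1
ω_ring = 1 − (24/60)(0−1) = 7/5
ω_out/ω_in = 7/5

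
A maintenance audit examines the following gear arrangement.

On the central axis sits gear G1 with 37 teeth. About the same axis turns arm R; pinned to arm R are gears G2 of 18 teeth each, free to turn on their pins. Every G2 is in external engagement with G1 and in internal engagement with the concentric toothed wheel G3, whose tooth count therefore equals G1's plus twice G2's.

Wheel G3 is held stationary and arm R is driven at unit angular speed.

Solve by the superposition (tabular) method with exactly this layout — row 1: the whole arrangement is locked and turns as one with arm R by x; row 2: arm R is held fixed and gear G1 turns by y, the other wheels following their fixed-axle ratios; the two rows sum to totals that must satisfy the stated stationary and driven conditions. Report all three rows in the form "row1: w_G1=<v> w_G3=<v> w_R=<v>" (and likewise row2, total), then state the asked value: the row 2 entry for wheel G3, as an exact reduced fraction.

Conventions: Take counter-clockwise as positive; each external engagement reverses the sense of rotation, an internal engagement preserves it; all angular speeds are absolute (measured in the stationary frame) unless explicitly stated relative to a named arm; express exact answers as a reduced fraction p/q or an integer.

planetary set (37T centre, 18T on arm, 73T internal) — Willis relation
row 1 — lock + rotate with arm: ω_sun = ω_ring = ω_arm = x
row 2 — arm fixed, fixed-axis ratios: sun y, ring −(37/73)·y, arm 0
boundary: total ω_ring = x − (37/73)·y = 0 and total ω_arm = x = 1  ⇒  y = 73/37, x = 1
row 2 ring = −(37/73)·73/37 = -1
totals (row 1 + row 2): sun 1 + 73/37 = 110/37, ring 1 + (-1) = 0, arm 1 + 0 = 1
asked cell (row2, ring) = -1

row1: w_G1=1 w_G3=1 w_R=1
row2: w_G1=73/37 w_G3=-1 w_R=0
total: w_G1=110/37 w_G3=0 w_R=1
asked value: -1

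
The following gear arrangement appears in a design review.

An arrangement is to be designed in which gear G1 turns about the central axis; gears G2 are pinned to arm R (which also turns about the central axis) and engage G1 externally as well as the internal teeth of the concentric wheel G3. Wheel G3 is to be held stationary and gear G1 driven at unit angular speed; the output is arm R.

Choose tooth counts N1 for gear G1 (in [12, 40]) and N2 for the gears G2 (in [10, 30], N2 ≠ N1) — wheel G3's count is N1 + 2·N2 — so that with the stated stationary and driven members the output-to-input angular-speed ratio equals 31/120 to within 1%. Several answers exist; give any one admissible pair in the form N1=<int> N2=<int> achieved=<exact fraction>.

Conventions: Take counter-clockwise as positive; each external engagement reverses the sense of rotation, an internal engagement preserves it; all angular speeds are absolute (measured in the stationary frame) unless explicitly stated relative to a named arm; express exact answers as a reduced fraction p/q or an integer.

design class (target 31/120): planetary set
Willis with ω_ring = 0: ω_arm/ω_sun = N1/(N1+N3); set equal to 31/120  ⇒  N3/N1 = 1/(31/120) − 1 = 89/31
N3 = N1 + 2·N2  ⇒  N2/N1 = (N3/N1 − 1)/2 = (89/31 − 1)/2 = 29/31
smallest multiple with N1 ≥ 12 and N2 ≥ 10: k = 1  ⇒  N1 = 1·31 = 31, N2 = 1·29 = 29 (N1 ≤ 40, N2 ≤ 30, N2 ≠ N1 ✓), N3 = 31 + 2·29 = 89
check: N1/(N1+N3) with N1 = 31, N3 = 89 gives 31/120; |achieved − target| = 0 ≤ 31/12000 ✓

N1=31 N2=29 achieved=31/120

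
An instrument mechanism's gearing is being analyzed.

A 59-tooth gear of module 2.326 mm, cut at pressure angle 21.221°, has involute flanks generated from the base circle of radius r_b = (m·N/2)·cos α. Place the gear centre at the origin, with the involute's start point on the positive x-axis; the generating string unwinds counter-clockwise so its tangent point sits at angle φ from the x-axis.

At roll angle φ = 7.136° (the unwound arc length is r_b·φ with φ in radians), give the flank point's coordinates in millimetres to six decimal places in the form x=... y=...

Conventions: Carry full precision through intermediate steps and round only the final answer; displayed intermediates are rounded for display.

topology: single-mesh involute geometry — m = 2.326, N = 59
pitch radius r_p = m·N/2 = 2.326·59/2 = 68.617000
base radius r_b = r_p·cos α = 68.617000·cos 21.221° = 63.964163
roll angle φ = 7.136° = 0.12454670 rad
x = r_b·(cos φ + φ·sin φ) = 64.458343
y = r_b·(sin φ − φ·cos φ) = 0.041128

x=64.458343 y=0.041128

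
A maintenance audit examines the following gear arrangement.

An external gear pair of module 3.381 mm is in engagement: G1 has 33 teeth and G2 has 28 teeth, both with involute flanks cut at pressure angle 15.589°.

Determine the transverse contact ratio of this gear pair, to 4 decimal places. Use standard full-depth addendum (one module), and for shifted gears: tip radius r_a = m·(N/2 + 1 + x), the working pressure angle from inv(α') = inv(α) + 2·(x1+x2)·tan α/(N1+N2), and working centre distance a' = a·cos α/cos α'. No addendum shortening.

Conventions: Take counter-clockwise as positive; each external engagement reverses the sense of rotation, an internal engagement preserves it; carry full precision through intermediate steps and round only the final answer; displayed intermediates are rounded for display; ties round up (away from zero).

topology: single-mesh involute geometry — m = 3.381, 33T/28T pair
base radii: r_b1 = 53.734348, r_b2 = 45.592780
tip radii: r_a1 = 59.167500, r_a2 = 50.715000
no profile shift: α' = α, a' = a
action lengths: √(r_a1²−r_b1²) = 24.767174, √(r_a2²−r_b2²) = 22.210575
base pitch p_b = π·m·cos α = 10.230996
CR = (24.767174 + 22.210575 − 103.120500·sin 15.58900°)/10.230996 = 1.883069
contact ratio ≈ 1.8831

1.8831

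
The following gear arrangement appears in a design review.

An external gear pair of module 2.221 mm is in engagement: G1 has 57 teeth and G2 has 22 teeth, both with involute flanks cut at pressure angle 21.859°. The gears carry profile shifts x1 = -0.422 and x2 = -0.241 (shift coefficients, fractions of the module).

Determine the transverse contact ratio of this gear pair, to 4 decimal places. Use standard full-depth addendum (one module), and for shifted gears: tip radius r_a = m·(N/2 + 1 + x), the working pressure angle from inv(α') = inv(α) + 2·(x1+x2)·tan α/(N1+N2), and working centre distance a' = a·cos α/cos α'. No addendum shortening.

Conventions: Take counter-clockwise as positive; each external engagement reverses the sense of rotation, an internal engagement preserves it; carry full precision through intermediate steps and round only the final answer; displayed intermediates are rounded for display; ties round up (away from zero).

recognized (one external pair, fixed centres): single-mesh tooth geometry, m = 2.221, N1 = 57, N2 = 22
base radii: r_b1 = 58.747523, r_b2 = 22.674482
tip radii: r_a1 = 64.582238, r_a2 = 26.116739
inv(α') = inv(21.859°) + 2·(-0.422-0.241)·tan α/(57+22) = 0.01292141  ⇒  α' = 19.09917°
a' = a·cos α / cos α' = 87.7295·cos 21.859°/cos 19.09917° = 86.165075
action lengths: √(r_a1²−r_b1²) = 26.825250, √(r_a2²−r_b2²) = 12.959626
base pitch p_b = π·m·cos α = 6.475817
CR = (26.825250 + 12.959626 − 86.165075·sin 19.09917°)/6.475817 = 1.789937
contact ratio ≈ 1.7899

1.7899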